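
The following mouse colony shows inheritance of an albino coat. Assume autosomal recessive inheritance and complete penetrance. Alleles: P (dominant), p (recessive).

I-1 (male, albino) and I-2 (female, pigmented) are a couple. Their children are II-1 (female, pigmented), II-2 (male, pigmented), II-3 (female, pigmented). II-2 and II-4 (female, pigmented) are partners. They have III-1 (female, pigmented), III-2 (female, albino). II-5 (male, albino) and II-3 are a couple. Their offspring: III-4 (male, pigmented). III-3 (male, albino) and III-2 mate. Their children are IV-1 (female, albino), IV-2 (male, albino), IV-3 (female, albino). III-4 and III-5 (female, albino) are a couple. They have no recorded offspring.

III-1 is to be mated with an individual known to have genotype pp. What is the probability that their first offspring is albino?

II-2 is pigmented so carries P and received p from I-1 (pp), so II-2 is Pp.
II-4 is pigmented so carries P and passed p to III-2 (pp), so II-4 is Pp.
III-1 is a pigmented offspring of II-2 (Pp) × II-4 (Pp), whose cross gives 1/4 PP : 1/2 Pp : 1/4 pp; conditioning on being pigmented, III-1 is PP with probability 1/3, Pp with probability 2/3.
Summing over parental genotype combinations, P(offspring is albino) = 2/3·1/2 = 1/3.

1/3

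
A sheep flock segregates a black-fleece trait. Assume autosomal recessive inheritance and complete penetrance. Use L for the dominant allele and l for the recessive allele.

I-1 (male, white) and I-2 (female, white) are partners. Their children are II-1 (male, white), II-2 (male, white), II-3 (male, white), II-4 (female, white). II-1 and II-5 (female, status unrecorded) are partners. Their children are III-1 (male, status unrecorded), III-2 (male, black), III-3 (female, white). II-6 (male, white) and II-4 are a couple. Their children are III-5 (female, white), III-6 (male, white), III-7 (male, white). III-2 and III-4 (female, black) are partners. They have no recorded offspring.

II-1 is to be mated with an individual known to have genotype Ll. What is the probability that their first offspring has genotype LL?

1/4

II-1 is white so carries L and passed l to III-2 (ll), so II-1 is Ll.
The cross gives 1/4 LL : 1/2 Ll : 1/4 ll, so P(offspring has genotype LL) = 1/4.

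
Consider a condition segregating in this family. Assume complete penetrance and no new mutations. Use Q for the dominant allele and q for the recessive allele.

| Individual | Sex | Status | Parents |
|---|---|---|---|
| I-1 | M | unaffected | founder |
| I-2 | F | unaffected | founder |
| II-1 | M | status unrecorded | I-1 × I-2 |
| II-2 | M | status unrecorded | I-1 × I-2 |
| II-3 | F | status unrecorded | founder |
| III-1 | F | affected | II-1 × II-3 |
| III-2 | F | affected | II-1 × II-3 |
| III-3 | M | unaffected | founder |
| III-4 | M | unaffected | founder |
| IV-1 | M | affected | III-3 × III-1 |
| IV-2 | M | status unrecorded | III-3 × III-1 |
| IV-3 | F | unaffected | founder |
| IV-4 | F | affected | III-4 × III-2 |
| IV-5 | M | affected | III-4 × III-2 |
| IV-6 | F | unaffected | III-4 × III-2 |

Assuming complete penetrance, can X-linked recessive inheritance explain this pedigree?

Under X-linked recessive, IV-4 (affected, female) cannot arise from III-4 (unaffected) × III-2 (affected).

No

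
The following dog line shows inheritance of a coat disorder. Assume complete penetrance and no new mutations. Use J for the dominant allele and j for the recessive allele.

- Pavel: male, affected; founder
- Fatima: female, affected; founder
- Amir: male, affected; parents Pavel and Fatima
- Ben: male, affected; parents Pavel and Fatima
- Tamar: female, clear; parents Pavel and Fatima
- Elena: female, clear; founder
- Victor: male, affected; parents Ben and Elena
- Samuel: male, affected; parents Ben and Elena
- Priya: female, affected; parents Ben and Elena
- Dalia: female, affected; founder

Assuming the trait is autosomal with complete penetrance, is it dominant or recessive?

dominant

Pavel and Fatima are both affected yet have a clear child Tamar. Under a recessive model two affected parents are homozygous and every child would be affected, so the trait cannot be recessive.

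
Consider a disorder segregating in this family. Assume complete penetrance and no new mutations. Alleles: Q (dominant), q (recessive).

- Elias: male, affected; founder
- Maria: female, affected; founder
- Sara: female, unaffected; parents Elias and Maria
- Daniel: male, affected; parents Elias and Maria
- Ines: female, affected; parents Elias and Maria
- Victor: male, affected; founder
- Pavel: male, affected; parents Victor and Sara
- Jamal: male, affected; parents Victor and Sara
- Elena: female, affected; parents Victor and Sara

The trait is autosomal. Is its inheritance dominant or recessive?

Elias and Maria are both affected yet have an unaffected child Sara. Under a recessive model two affected parents are homozygous and every child would be affected, so the trait cannot be recessive.

dominant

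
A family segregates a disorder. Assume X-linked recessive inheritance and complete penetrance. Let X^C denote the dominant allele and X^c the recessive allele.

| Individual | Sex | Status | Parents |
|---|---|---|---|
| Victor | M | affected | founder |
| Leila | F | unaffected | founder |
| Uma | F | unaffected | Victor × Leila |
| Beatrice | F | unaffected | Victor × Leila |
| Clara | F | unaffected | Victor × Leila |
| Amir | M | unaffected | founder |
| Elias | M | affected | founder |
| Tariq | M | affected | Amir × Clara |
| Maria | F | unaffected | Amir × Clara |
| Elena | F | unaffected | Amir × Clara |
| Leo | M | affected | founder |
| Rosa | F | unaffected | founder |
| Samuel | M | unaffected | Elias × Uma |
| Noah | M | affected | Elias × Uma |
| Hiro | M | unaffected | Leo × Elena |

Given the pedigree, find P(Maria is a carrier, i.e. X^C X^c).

1/2

Amir is unaffected, so Amir is X^C Y.
Clara is unaffected so carries C and received c from Victor (X^c Y), so Clara is X^C X^c.
Their cross gives offspring ratios 1/2 X^C X^C : 1/2 X^C X^c. Conditioning on Maria being unaffected, P(X^C X^c) = 1/2 / 1 = 1/2.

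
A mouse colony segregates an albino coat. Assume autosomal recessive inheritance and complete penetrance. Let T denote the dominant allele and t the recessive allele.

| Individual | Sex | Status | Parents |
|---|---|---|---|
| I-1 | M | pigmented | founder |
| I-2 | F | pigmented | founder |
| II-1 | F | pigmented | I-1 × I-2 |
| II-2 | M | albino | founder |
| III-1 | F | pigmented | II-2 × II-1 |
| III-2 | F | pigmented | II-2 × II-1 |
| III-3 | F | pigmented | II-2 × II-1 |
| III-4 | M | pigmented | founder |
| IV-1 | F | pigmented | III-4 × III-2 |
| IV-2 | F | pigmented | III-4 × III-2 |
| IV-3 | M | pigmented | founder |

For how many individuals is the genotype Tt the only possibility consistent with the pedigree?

Obligate heterozygotes: III-1 is pigmented so carries T and received t from II-2 (tt), so III-1 is Tt; III-2 is pigmented so carries T and received t from II-2 (tt), so III-2 is Tt; III-3 is pigmented so carries T and received t from II-2 (tt), so III-3 is Tt.
Every other individual is either homozygous by phenotype or has at least one consistent homozygous assignment, so the count is 3.

3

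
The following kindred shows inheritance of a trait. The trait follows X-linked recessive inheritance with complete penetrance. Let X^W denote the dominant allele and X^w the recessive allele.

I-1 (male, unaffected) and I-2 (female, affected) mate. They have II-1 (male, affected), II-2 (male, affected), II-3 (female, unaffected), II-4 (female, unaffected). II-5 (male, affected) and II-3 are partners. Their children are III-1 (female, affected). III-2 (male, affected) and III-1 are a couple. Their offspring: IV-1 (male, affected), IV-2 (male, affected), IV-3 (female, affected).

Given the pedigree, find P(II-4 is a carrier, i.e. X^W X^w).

1

II-4 is unaffected so carries W and received w from I-2 (X^w X^w), so II-4 is X^W X^w, giving P(X^W X^w) = 1.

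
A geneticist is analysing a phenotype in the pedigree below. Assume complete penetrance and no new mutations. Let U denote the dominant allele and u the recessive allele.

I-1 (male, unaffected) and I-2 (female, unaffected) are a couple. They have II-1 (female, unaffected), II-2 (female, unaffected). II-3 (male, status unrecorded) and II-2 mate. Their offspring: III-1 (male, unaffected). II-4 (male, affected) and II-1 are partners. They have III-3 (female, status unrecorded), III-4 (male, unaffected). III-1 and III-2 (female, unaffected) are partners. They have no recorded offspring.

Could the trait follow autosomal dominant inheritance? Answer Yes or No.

A consistent assignment under autosomal dominant exists: I-1 uu, I-2 uu, II-1 uu, II-2 uu, II-3 Uu, II-4 Uu, III-1 uu, III-2 uu, III-3 Uu, III-4 uu.
In this assignment every recorded phenotype matches its genotype and every non-founder's genotype is obtainable from its parents' genotypes, so the pedigree is consistent.

Yes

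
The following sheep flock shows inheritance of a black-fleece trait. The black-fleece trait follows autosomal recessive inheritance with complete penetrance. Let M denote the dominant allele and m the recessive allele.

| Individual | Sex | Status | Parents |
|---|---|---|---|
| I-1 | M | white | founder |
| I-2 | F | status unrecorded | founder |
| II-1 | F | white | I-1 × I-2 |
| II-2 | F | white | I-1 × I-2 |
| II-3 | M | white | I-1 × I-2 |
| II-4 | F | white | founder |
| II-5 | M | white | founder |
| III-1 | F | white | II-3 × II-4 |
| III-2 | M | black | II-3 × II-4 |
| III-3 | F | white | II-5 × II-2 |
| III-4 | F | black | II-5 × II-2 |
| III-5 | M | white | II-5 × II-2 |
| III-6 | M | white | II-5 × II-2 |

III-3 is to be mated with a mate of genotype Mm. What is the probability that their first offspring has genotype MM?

II-5 is white so carries M and passed m to III-4 (mm), so II-5 is Mm.
II-2 is white so carries M and passed m to III-4 (mm), so II-2 is Mm.
III-3 is a white offspring of II-5 (Mm) × II-2 (Mm), whose cross gives 1/4 MM : 1/2 Mm : 1/4 mm; conditioning on being white, III-3 is MM with probability 1/3, Mm with probability 2/3.
Summing over parental genotype combinations, P(offspring has genotype MM) = 1/3·1/2 + 2/3·1/4 = 1/3.

1/3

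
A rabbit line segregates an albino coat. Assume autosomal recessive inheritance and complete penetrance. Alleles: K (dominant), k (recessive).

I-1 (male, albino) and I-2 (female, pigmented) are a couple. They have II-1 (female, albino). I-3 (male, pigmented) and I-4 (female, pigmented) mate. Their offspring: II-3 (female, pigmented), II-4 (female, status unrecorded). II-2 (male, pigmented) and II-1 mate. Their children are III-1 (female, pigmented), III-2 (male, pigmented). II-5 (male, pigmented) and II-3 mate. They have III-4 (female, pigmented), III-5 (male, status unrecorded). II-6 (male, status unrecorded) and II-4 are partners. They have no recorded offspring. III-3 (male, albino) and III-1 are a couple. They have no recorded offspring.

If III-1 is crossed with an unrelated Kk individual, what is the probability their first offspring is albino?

1/4

III-1 is pigmented so carries K and received k from II-1 (kk), so III-1 is Kk.
The cross gives 1/4 KK : 1/2 Kk : 1/4 kk, so P(offspring is albino) = 1/4.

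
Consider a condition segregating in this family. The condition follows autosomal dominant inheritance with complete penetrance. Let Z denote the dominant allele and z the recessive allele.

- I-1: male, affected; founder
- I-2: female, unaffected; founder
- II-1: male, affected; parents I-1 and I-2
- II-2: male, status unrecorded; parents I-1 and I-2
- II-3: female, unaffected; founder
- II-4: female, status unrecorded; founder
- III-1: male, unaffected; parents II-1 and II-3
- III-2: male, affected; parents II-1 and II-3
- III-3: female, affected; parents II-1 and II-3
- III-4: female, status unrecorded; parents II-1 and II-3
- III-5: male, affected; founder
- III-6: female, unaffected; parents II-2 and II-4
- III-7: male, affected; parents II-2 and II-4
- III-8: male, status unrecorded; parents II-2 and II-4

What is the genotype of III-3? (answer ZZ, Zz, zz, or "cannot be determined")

Zz

From phenotype alone, III-3 is ZZ or Zz.
III-3 is affected so carries Z and received z from II-3 (zz), so III-3 is Zz.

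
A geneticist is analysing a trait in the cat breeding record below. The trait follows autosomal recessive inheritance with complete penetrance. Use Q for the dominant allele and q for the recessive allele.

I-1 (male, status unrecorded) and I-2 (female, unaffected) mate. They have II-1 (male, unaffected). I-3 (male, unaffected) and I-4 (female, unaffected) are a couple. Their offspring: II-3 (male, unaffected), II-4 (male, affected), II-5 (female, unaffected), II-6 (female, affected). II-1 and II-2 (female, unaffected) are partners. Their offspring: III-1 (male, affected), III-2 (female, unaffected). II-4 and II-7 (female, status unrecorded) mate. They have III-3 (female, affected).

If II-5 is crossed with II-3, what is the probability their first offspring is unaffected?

8/9

I-3 is unaffected so carries Q and passed q to II-4 (qq), so I-3 is Qq.
I-4 is unaffected so carries Q and passed q to II-4 (qq), so I-4 is Qq.
II-5 is an unaffected offspring of I-3 (Qq) × I-4 (Qq), whose cross gives 1/4 QQ : 1/2 Qq : 1/4 qq; conditioning on being unaffected, II-5 is QQ with probability 1/3, Qq with probability 2/3.
II-3 is an unaffected offspring of I-3 (Qq) × I-4 (Qq), whose cross gives 1/4 QQ : 1/2 Qq : 1/4 qq; conditioning on being unaffected, II-3 is QQ with probability 1/3, Qq with probability 2/3.
Summing over parental genotype combinations, P(offspring is unaffected) = 1/9·1 + 2/9·1 + 2/9·1 + 4/9·3/4 = 8/9.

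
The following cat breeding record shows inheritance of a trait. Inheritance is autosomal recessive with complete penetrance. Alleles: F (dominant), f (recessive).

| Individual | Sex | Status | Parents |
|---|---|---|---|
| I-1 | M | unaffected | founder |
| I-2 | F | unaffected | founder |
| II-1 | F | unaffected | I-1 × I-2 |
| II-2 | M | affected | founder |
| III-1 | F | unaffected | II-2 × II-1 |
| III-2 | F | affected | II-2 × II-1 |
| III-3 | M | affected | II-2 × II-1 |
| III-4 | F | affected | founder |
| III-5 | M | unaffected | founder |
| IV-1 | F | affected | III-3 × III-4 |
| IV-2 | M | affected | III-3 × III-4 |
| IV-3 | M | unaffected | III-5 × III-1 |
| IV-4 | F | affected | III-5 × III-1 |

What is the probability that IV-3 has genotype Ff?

2/3

III-5 is unaffected so carries F and passed f to IV-4 (ff), so III-5 is Ff.
III-1 is unaffected so carries F and received f from II-2 (ff), so III-1 is Ff.
Their cross gives offspring ratios 1/4 FF : 1/2 Ff : 1/4 ff. Conditioning on IV-3 being unaffected, P(Ff) = 1/2 / 3/4 = 2/3.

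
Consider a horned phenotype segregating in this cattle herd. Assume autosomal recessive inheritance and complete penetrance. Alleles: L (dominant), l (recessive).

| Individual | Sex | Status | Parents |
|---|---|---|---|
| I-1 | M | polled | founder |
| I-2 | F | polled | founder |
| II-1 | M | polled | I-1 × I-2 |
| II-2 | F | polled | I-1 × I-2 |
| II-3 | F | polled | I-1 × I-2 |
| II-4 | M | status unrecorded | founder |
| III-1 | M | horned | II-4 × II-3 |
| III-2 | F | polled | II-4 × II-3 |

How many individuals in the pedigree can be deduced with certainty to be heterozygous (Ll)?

1

Obligate heterozygotes: II-3 is polled so carries L and passed l to III-1 (ll), so II-3 is Ll.
Every other individual is either homozygous by phenotype or has at least one consistent homozygous assignment, so the count is 1.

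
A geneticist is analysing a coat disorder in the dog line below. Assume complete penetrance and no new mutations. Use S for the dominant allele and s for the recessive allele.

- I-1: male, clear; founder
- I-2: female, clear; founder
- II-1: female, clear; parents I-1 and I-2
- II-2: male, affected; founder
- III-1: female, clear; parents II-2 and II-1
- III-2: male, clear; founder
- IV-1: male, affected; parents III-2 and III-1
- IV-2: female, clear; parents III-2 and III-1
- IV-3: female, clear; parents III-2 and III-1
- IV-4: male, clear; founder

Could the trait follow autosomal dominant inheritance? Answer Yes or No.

Under autosomal dominant, IV-1 (affected, male) cannot arise from III-2 (clear) × III-1 (clear).

No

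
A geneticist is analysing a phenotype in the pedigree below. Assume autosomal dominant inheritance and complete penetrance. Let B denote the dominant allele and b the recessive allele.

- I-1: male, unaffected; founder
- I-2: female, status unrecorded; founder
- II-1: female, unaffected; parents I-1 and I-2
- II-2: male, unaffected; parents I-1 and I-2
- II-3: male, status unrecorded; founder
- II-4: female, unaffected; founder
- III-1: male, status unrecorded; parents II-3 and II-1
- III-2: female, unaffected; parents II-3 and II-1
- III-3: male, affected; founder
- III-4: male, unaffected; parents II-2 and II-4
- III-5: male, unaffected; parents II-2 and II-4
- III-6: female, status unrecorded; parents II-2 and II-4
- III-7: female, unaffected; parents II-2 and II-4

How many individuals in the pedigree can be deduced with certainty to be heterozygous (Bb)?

0

No individual's genotype is forced to Bb by the pedigree, so the count is 0.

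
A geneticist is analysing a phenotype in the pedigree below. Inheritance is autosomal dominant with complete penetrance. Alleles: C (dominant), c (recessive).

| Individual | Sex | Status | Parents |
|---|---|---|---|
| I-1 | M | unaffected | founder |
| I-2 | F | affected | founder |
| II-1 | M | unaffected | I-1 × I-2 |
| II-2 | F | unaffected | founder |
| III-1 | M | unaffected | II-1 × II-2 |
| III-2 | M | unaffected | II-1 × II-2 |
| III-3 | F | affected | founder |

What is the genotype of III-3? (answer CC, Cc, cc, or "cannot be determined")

cannot be determined

III-3's phenotype allows CC or Cc, and no parent or child forces a single allele at both positions; consistent genotype assignments exist with III-3 as CC or Cc.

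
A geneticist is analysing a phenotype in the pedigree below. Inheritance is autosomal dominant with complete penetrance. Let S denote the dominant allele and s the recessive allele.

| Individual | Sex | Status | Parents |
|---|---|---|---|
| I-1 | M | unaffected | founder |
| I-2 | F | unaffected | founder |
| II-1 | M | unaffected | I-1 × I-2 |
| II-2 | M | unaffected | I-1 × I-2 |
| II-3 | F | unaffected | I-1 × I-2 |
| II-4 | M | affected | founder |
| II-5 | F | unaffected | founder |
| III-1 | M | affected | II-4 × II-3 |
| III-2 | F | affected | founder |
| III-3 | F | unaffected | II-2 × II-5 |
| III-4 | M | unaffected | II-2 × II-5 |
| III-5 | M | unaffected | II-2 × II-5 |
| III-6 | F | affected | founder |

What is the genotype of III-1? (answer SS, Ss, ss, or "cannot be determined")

Ss

From phenotype alone, III-1 is SS or Ss.
III-1 is affected so carries S and received s from II-3 (ss), so III-1 is Ss.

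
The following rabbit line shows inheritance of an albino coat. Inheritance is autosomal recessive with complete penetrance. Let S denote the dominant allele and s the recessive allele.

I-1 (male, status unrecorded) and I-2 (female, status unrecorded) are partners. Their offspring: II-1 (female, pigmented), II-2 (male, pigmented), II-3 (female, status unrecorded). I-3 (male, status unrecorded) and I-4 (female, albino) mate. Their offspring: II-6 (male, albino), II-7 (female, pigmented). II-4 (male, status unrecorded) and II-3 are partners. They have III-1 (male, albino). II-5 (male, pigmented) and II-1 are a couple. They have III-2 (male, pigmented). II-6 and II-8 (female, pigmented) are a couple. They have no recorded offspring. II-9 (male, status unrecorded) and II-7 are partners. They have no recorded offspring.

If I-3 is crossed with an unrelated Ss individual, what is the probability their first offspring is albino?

1/4

I-3 passed S to II-7 (Ss, whose s came from I-4) and passed s to II-6 (ss), so I-3 is Ss.
The cross gives 1/4 SS : 1/2 Ss : 1/4 ss, so P(offspring is albino) = 1/4.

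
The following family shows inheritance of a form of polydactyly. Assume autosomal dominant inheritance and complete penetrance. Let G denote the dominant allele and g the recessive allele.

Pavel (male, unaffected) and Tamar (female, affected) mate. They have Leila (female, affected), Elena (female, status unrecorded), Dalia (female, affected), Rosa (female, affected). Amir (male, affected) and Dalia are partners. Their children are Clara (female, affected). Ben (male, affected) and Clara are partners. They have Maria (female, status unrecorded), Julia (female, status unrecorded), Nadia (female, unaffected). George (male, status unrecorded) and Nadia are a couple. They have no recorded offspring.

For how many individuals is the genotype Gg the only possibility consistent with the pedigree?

Obligate heterozygotes: Leila is affected so carries G and received g from Pavel (gg), so Leila is Gg; Dalia is affected so carries G and received g from Pavel (gg), so Dalia is Gg; Rosa is affected so carries G and received g from Pavel (gg), so Rosa is Gg; Clara is affected so carries G and passed g to Nadia (gg), so Clara is Gg; Ben is affected so carries G and passed g to Nadia (gg), so Ben is Gg.
Every other individual is either homozygous by phenotype or has at least one consistent homozygous assignment, so the count is 5.

5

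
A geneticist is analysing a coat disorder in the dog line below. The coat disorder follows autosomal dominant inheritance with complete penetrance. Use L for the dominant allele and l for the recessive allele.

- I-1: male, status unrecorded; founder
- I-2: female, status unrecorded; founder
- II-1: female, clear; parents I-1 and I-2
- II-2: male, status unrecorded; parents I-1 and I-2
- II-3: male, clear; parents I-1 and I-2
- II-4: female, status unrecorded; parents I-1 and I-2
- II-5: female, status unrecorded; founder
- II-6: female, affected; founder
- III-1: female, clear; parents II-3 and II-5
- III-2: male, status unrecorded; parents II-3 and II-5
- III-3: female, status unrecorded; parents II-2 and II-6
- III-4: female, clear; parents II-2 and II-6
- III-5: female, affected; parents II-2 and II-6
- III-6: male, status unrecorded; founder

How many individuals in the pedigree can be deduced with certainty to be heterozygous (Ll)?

Obligate heterozygotes: II-6 is affected so carries L and passed l to III-4 (ll), so II-6 is Ll.
Every other individual is either homozygous by phenotype or has at least one consistent homozygous assignment, so the count is 1.

1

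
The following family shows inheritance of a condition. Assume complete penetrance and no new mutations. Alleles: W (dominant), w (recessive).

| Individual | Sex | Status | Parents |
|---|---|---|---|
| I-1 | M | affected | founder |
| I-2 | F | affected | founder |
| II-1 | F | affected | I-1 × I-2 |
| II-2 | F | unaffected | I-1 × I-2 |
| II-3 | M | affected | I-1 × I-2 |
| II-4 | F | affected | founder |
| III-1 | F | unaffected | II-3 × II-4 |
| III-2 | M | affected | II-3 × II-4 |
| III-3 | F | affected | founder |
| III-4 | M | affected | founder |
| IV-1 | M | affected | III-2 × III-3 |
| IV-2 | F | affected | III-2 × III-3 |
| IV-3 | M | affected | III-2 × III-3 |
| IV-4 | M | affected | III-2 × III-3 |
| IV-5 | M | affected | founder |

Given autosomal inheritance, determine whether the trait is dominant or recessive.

I-1 and I-2 are both affected yet have an unaffected child II-2. Under a recessive model two affected parents are homozygous and every child would be affected, so the trait cannot be recessive.

dominant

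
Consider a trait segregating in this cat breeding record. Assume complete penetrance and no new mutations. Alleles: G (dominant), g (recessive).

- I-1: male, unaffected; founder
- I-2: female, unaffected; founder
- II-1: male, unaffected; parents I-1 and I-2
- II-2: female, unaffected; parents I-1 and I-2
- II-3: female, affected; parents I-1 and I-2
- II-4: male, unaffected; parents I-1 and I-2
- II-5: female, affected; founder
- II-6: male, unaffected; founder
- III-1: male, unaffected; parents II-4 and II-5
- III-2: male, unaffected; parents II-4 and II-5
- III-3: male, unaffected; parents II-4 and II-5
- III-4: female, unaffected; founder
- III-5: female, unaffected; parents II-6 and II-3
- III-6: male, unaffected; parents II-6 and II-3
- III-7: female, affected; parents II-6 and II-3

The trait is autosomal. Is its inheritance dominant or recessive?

recessive

I-1 and I-2 are both unaffected yet have an affected child II-3. Under dominance, an affected child requires at least one affected parent, so the trait cannot be dominant.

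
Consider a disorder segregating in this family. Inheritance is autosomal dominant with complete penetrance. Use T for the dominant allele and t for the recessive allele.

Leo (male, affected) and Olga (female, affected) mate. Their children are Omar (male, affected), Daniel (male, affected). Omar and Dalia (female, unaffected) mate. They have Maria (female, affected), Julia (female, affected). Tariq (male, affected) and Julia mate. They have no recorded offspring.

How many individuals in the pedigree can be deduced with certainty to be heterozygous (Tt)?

Obligate heterozygotes: Maria is affected so carries T and received t from Dalia (tt), so Maria is Tt; Julia is affected so carries T and received t from Dalia (tt), so Julia is Tt.
Every other individual is either homozygous by phenotype or has at least one consistent homozygous assignment, so the count is 2.

2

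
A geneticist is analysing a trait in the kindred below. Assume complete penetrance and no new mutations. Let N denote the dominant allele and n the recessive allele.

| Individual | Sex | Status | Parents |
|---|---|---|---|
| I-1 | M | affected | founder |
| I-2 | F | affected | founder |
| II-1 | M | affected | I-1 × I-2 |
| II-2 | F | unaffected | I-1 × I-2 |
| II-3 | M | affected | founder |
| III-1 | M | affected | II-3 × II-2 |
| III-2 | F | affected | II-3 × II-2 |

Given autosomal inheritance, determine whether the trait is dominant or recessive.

dominant

I-1 and I-2 are both affected yet have an unaffected child II-2. Under a recessive model two affected parents are homozygous and every child would be affected, so the trait cannot be recessive.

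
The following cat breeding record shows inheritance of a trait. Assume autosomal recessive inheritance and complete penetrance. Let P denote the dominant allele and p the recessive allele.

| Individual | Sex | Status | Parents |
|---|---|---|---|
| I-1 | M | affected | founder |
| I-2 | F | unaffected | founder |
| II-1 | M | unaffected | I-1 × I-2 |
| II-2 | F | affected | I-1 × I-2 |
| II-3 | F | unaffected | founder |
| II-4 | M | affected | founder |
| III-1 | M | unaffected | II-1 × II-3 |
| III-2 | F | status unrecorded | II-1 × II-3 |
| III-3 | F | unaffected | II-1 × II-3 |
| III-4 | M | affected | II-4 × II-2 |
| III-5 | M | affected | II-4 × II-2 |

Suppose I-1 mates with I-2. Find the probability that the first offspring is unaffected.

1/2

I-1 is affected, so I-1 is pp.
I-2 is unaffected so carries P and passed p to II-2 (pp), so I-2 is Pp.
The cross gives 1/2 Pp : 1/2 pp, so P(offspring is unaffected) = 1/2.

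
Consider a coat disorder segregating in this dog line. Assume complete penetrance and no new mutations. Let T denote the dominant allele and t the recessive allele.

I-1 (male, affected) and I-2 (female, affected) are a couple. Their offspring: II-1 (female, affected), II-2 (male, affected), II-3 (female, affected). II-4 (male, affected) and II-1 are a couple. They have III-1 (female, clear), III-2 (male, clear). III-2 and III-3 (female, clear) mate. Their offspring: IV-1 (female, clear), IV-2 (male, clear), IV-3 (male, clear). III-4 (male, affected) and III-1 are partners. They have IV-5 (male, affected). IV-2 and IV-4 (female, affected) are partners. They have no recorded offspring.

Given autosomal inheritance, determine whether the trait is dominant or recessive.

dominant

II-4 and II-1 are both affected yet have a clear child III-1. Under a recessive model two affected parents are homozygous and every child would be affected, so the trait cannot be recessive.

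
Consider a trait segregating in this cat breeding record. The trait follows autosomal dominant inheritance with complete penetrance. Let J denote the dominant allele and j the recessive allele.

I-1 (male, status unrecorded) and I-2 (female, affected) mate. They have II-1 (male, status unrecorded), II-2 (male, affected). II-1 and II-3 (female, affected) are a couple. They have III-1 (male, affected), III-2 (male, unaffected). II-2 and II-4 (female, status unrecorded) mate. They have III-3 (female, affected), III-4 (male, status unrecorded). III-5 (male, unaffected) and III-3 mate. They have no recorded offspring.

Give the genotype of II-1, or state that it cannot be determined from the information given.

cannot be determined

II-1's phenotype is unrecorded, and no parent or child forces a single allele at both positions; consistent genotype assignments exist with II-1 as Jj or jj.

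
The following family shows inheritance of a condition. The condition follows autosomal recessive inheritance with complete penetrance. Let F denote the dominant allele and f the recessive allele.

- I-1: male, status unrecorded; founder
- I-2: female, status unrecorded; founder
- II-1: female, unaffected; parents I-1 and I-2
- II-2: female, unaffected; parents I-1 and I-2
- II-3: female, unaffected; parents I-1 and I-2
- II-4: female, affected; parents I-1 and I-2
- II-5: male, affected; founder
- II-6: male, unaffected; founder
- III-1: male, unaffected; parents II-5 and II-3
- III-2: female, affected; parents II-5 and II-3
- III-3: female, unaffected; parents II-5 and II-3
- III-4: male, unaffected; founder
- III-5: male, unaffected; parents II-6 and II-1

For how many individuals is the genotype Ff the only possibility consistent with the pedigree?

3

Obligate heterozygotes: II-3 is unaffected so carries F and passed f to III-2 (ff), so II-3 is Ff; III-1 is unaffected so carries F and received f from II-5 (ff), so III-1 is Ff; III-3 is unaffected so carries F and received f from II-5 (ff), so III-3 is Ff.
Every other individual is either homozygous by phenotype or has at least one consistent homozygous assignment, so the count is 3.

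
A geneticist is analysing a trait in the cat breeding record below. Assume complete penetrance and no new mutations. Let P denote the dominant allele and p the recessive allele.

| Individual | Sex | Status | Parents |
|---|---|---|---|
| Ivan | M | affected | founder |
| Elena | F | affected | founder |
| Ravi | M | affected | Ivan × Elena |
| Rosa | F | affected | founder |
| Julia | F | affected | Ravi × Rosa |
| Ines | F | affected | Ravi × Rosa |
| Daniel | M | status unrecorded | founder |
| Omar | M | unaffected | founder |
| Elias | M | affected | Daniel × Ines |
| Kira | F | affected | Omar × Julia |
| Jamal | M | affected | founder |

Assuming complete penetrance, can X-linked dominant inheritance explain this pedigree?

A consistent assignment under X-linked dominant exists: Ivan X^P Y, Elena X^P X^P, Ravi X^P Y, Rosa X^P X^P, Julia X^P X^P, Ines X^P X^P, Daniel X^P Y, Omar X^p Y, Elias X^P Y, Kira X^P X^p, Jamal X^P Y.
In this assignment every recorded phenotype matches its genotype and every non-founder's genotype is obtainable from its parents' genotypes, so the pedigree is consistent.

Yes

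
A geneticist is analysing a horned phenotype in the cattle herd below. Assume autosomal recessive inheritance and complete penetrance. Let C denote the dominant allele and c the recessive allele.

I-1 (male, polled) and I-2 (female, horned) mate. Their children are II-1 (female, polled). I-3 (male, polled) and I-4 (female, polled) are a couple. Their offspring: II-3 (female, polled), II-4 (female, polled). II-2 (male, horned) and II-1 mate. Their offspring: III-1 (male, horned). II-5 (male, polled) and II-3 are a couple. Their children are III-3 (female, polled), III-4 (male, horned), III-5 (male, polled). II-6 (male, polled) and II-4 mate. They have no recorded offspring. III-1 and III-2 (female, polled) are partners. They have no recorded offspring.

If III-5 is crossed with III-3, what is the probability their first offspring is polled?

II-5 is polled so carries C and passed c to III-4 (cc), so II-5 is Cc.
II-3 is polled so carries C and passed c to III-4 (cc), so II-3 is Cc.
III-5 is a polled offspring of II-5 (Cc) × II-3 (Cc), whose cross gives 1/4 CC : 1/2 Cc : 1/4 cc; conditioning on being polled, III-5 is CC with probability 1/3, Cc with probability 2/3.
III-3 is a polled offspring of II-5 (Cc) × II-3 (Cc), whose cross gives 1/4 CC : 1/2 Cc : 1/4 cc; conditioning on being polled, III-3 is CC with probability 1/3, Cc with probability 2/3.
Summing over parental genotype combinations, P(offspring is polled) = 1/9·1 + 2/9·1 + 2/9·1 + 4/9·3/4 = 8/9.

8/9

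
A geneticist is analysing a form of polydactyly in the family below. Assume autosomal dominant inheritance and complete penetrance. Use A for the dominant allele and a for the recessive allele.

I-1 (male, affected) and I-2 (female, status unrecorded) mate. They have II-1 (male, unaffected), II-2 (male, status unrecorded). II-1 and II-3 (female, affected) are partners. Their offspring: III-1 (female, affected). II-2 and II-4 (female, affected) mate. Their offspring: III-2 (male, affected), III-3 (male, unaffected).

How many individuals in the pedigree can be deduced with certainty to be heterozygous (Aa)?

3

Obligate heterozygotes: I-1 is affected so carries A and passed a to II-1 (aa), so I-1 is Aa; II-4 is affected so carries A and passed a to III-3 (aa), so II-4 is Aa; III-1 is affected so carries A and received a from II-1 (aa), so III-1 is Aa.
Every other individual is either homozygous by phenotype or has at least one consistent homozygous assignment, so the count is 3.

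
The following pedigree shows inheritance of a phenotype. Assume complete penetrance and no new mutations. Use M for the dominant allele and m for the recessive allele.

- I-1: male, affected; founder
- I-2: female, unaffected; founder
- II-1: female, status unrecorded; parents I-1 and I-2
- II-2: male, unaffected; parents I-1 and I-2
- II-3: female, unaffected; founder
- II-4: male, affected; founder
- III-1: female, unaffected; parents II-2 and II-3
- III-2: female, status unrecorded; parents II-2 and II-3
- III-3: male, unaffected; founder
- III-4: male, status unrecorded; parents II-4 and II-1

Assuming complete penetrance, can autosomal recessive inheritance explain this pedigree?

A consistent assignment under autosomal recessive exists: I-1 mm, I-2 MM, II-1 Mm, II-2 Mm, II-3 MM, II-4 mm, III-1 MM, III-2 MM, III-3 MM, III-4 Mm.
In this assignment every recorded phenotype matches its genotype and every non-founder's genotype is obtainable from its parents' genotypes, so the pedigree is consistent.

Yes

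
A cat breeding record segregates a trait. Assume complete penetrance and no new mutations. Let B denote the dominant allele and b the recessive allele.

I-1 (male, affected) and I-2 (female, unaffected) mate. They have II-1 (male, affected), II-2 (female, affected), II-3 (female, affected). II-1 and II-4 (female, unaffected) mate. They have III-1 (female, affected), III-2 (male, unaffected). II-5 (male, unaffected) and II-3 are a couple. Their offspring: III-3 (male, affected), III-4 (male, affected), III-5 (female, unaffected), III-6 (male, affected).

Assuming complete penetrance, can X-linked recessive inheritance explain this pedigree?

Yes

A consistent assignment under X-linked recessive exists: I-1 X^b Y, I-2 X^B X^b, II-1 X^b Y, II-2 X^b X^b, II-3 X^b X^b, II-4 X^B X^b, II-5 X^B Y, III-1 X^b X^b, III-2 X^B Y, III-3 X^b Y, III-4 X^b Y, III-5 X^B X^b, III-6 X^b Y.
In this assignment every recorded phenotype matches its genotype and every non-founder's genotype is obtainable from its parents' genotypes, so the pedigree is consistent.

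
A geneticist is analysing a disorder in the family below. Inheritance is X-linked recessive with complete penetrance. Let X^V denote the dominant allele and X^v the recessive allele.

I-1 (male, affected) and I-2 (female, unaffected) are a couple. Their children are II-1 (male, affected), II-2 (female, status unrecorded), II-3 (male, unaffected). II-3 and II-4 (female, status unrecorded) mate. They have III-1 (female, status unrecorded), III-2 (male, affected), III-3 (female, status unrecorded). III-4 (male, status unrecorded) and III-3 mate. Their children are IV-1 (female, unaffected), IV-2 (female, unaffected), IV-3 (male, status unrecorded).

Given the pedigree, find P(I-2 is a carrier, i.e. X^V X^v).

I-2 is unaffected so carries V and passed v to II-1 (X^v Y), so I-2 is X^V X^v, giving P(X^V X^v) = 1.

1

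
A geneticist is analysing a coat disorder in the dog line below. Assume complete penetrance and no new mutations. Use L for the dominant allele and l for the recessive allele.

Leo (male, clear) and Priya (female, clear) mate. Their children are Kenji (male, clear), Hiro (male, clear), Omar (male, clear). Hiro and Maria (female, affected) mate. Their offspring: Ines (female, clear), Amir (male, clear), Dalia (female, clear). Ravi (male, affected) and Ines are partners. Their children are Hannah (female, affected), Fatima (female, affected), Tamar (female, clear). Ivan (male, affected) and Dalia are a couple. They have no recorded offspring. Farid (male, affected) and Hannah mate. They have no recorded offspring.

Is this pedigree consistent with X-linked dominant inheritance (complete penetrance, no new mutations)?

Under X-linked dominant, Tamar (clear, female) cannot arise from Ravi (affected) × Ines (clear).

No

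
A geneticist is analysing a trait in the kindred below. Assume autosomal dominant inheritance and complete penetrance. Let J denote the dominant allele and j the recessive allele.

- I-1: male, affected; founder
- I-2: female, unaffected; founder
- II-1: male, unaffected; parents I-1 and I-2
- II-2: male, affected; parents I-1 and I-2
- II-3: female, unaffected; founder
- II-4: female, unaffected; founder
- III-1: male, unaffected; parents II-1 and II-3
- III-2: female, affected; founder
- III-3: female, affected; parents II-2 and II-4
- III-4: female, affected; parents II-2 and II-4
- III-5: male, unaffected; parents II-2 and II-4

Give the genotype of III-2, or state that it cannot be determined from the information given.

cannot be determined

III-2's phenotype allows JJ or Jj, and no parent or child forces a single allele at both positions; consistent genotype assignments exist with III-2 as JJ or Jj.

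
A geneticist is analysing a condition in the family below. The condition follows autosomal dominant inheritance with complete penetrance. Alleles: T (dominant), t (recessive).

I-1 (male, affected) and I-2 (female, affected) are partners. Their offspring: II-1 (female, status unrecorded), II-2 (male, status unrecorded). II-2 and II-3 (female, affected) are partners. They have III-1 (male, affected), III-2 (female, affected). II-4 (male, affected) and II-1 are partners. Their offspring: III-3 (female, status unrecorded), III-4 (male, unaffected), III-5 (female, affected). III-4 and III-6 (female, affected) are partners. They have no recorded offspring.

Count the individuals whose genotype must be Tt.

Obligate heterozygotes: II-4 is affected so carries T and passed t to III-4 (tt), so II-4 is Tt.
Every other individual is either homozygous by phenotype or has at least one consistent homozygous assignment, so the count is 1.

1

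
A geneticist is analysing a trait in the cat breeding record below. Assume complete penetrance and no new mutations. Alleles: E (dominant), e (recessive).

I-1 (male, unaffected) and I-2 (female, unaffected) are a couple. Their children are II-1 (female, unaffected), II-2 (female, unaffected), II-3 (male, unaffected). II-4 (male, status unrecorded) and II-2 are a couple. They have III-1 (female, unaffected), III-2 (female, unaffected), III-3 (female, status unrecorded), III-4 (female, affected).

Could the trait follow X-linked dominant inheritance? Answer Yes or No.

No assignment of genotypes under X-linked dominant satisfies every parent–offspring relationship, so the pedigree is inconsistent.

No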